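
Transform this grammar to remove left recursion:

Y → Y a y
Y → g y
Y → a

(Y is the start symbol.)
Y → g y Y'
Y → a Y'
Y' → a y Y'
Y' → ε

Y is directly left-recursive. The standard transformation for
  A → A α₁ | ... | A α_m | β₁ | ... | β_n
is
  A  → β₁ A' | ... | β_n A'
  A' → α₁ A' | ... | α_m A' | ε

Y → g y becomes Y → g y Y'
Y → a becomes Y → a Y'
Y → Y a y becomes Y' → a y Y'
Add Y' → ε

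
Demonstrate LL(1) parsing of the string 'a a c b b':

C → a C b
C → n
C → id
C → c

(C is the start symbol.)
LL(1) parsing maintains a stack (initially the start symbol over $) and the input. At each step: if the stack top is a terminal, match it against the current input token; if it is a non-terminal N, replace it with the RHS of M[N, lookahead] (the unique production whose predict set contains the lookahead).

Stack is shown with the top on the left.

Stack      Input        Action
------------------------------
C $        a a c b b $  output C → a C b
a C b $    a a c b b $  match 'a'
C b $      a c b b $    output C → a C b
a C b b $  a c b b $    match 'a'
C b b $    c b b $      output C → c
c b b $    c b b $      match 'c'
b b $      b b $        match 'b'
b $        b $          match 'b'
$          $            accept

The string is accepted.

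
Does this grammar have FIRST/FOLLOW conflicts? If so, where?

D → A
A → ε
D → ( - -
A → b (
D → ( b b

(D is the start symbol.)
No FIRST/FOLLOW conflicts.

A FIRST/FOLLOW conflict occurs when a non-terminal N has a nullable alternative N → β (β ⇒* ε) and another alternative N → α with FIRST(α) ∩ FOLLOW(N) ≠ ∅: on such a lookahead the parser cannot decide between expanding α and letting N vanish via β.

Nullable non-terminals: A, D.
FIRST sets used below: FIRST(A) = { 'b', ε }

A: nullable alternative(s) A → ε; FOLLOW(A) = { $ }
  A → ε: FIRST \ {ε} = { } — this is the only nullable alternative, skip
  A → b (: FIRST \ {ε} = { 'b' } — disjoint from FOLLOW(A)

D: nullable alternative(s) D → A; FOLLOW(D) = { $ }
  D → A: FIRST \ {ε} = { 'b' } — this is the only nullable alternative, skip
  D → ( - -: FIRST \ {ε} = { '(' } — disjoint from FOLLOW(D)
  D → ( b b: FIRST \ {ε} = { '(' } — disjoint from FOLLOW(D)

No FIRST/FOLLOW conflicts found.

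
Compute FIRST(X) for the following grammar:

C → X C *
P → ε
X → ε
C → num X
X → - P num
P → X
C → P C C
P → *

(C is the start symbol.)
From X → ε:
  - ε-production, so ε ∈ FIRST(X)
From X → - P num:
  - '-' is a terminal: add '-' and stop

Collecting: FIRST(X) = { '-', ε }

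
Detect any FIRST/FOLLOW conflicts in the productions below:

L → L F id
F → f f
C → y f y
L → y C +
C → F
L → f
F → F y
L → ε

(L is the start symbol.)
Yes. L → L F id with FOLLOW(L) on { 'f' }; L → f with FOLLOW(L) on { 'f' }

Nullable non-terminals: L.
FIRST sets used below: FIRST(L) = { 'f', 'y', ε }, FIRST(F) = { 'f' }

L: nullable alternative(s) L → ε; FOLLOW(L) = { $, 'f' }
  L → L F id: FIRST \ {ε} = { 'f', 'y' } — overlaps FOLLOW(L) on { 'f' }: CONFLICT
  L → y C +: FIRST \ {ε} = { 'y' } — disjoint from FOLLOW(L)
  L → f: FIRST \ {ε} = { 'f' } — overlaps FOLLOW(L) on { 'f' }: CONFLICT
  L → ε: FIRST \ {ε} = { } — this is the only nullable alternative, skip

C, F have no nullable alternative, so no FIRST/FOLLOW check is needed there.

So the grammar has 2 FIRST/FOLLOW conflicts (marked CONFLICT above).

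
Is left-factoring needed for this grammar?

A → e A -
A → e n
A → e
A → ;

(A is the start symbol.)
Left-factoring is needed when two productions for the same non-terminal
share a common prefix on the right-hand side.

Productions for A:
  A → e A -
  A → e n
  A → e
  A → ;

Found common prefix 'e' in productions for A

Answer: Yes, A has productions with common prefix 'e'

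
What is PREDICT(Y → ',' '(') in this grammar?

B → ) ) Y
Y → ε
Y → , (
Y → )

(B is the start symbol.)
PREDICT(Y → ',' '(') = (FIRST(RHS) \ {ε}) ∪ (FOLLOW(Y) if ε ∈ FIRST(RHS), i.e. RHS ⇒* ε)
FIRST(',' '(') = { ',' }
ε ∉ FIRST(',' '('), so FOLLOW(Y) is not added.
PREDICT(Y → ',' '(') = { ',' }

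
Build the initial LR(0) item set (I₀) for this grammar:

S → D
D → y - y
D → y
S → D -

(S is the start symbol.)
First, augment the grammar with S' → S
I₀ = CLOSURE({ [S' → . S] }):
  [S' → . S] has the dot before S: add [S → . D], [S → . D -]
  [S → . D] has the dot before D: add [D → . y - y], [D → . y]
No further items can be added.

I₀ = { [D → . y - y], [D → . y], [S → . D -], [S → . D], [S' → . S] }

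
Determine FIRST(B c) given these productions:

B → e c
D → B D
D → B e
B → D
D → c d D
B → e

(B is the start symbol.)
FIRST sets of the non-terminals involved (from the grammar, by fixed-point iteration):
  FIRST(B) = { 'c', 'e' }

To compute FIRST(B c), process the symbols left to right:
Symbol B is a non-terminal. Add FIRST(B) \ {ε} = { 'c', 'e' }
B is not nullable (ε ∉ FIRST(B)), so stop here.
FIRST(B c) = { 'c', 'e' }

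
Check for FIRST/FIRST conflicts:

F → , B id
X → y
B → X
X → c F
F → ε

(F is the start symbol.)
No FIRST/FIRST conflicts.

A FIRST/FIRST conflict occurs when two productions N → α and N → β for the same non-terminal have FIRST(α) ∩ FIRST(β) ≠ ∅ (with ε ∈ FIRST of a nullable right-hand side, so two nullable alternatives also conflict).

Productions for F:
  F → , B id: FIRST = { ',' }
  F → ε: FIRST = { ε }
Productions for X:
  X → y: FIRST = { 'y' }
  X → c F: FIRST = { 'c' }
B has only one production, so no FIRST/FIRST conflict is possible there.

All alternatives of each non-terminal have pairwise disjoint FIRST sets.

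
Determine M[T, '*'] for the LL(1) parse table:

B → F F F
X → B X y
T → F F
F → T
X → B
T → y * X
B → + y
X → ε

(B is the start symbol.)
To find M[T, '*'], we find productions for T where '*' is in the predict set (PREDICT(N → α) = (FIRST(α) \ {ε}) ∪ (FOLLOW(N) if α ⇒* ε)).

Relevant sets:
  FIRST(F) = { 'y' }

T → F F: PREDICT = { 'y' }
T → y * X: PREDICT = { 'y' }

M[T, '*'] is empty (no production applies)

Answer: Empty (error entry)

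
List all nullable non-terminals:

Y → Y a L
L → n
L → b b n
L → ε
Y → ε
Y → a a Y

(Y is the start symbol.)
{ 'L', 'Y' }

A non-terminal is nullable if it can derive ε (the empty string): either it has an ε-production, or it has a production whose right-hand side consists entirely of nullable non-terminals.

ε-productions: L → ε, Y → ε
So L, Y are immediately nullable.
Every non-terminal is now nullable.
Nullable = { 'L', 'Y' }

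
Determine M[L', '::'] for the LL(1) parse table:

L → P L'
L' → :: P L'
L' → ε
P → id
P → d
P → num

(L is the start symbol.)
To find M[L', '::'], we find productions for L' where '::' is in the predict set (PREDICT(N → α) = (FIRST(α) \ {ε}) ∪ (FOLLOW(N) if α ⇒* ε)).

Relevant sets:
  FOLLOW(L') = { $ }

L' → :: P L': PREDICT = { '::' }
  '::' is in predict set, so this production goes in M[L', '::']
L' → ε: PREDICT = { $ }

M[L', '::'] = L' → :: P L'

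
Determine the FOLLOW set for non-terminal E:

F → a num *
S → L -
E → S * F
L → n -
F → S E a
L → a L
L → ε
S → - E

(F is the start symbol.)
{ '*', '-', 'a', 'n' }

In F → S E a: E is followed by a, add FIRST(a) \ {ε} = { 'a' }
In S → - E: E is at the end, add FOLLOW(S)

The FOLLOW sets referred to above (computed the same way, to a fixed point):
  FOLLOW(S) = { '*', '-', 'a', 'n' }

Taking the union: FOLLOW(E) = { '*', '-', 'a', 'n' }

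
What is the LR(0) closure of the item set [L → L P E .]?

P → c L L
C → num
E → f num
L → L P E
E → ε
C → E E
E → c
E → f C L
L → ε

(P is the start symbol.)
To compute CLOSURE, for each item [A → α.Bβ] where B is a non-terminal, add [B → .γ] for all productions B → γ; repeat for the newly added items until nothing changes.

Start with: [L → L P E .]
The dot is at the end, so nothing is added.

CLOSURE = { [L → L P E .] }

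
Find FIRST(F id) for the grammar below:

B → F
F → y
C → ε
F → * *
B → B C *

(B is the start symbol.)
FIRST sets of the non-terminals involved (from the grammar, by fixed-point iteration):
  FIRST(F) = { '*', 'y' }

To compute FIRST(F id), process the symbols left to right:
Symbol F is a non-terminal. Add FIRST(F) \ {ε} = { '*', 'y' }
F is not nullable (ε ∉ FIRST(F)), so stop here.
FIRST(F id) = { '*', 'y' }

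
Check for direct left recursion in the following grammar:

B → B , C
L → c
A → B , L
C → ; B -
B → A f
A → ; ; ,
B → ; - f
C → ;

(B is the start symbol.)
Direct left recursion occurs when N → N α for some non-terminal N (the right-hand side begins with the left-hand side itself).

B → B , C: LEFT RECURSIVE (starts with B)
L → c: starts with c
A → B , L: starts with B
C → ; B -: starts with ';'
B → A f: starts with A
A → ; ; ,: starts with ';'
B → ; - f: starts with ';'
C → ;: starts with ';'

The grammar has direct left recursion on: B.

Answer: Yes, B is left-recursive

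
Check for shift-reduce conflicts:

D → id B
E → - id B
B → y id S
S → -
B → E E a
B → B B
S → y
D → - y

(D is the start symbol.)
Yes — I5: [D → id B .] vs [B → . y id S]; I14: [B → B B .] vs [B → . y id S]; I16: [E → - id B .] vs [B → . y id S]

Augment with D' → D and build the canonical LR(0) collection (I0 = CLOSURE({[D' → . D]}), then GOTO on every symbol after a dot until no new states appear). It has 18 states:
  I0: { [D → . - y], [D → . id B], [D' → . D] }  — shift
  I1: { [D → - . y] }  — shift
  I2: { [D' → D .] }  — accept
  I3: { [B → . B B], [B → . E E a], [B → . y id S], [D → id . B], [E → . - id B] }  — shift
  I4: { [E → - . id B] }  — shift
  I5: { [B → . B B], [B → . E E a], [B → . y id S], [B → B . B], [D → id B .], [E → . - id B] }  — shift, reduce
  I6: { [B → E . E a], [E → . - id B] }  — shift
  I7: { [B → y . id S] }  — shift
  I8: { [B → y id . S], [S → . -], [S → . y] }  — shift
  I9: { [S → - .] }  — reduce
  I10: { [B → y id S .] }  — reduce
  I11: { [S → y .] }  — reduce
  I12: { [B → E E . a] }  — shift
  I13: { [B → E E a .] }  — reduce
  I14: { [B → . B B], [B → . E E a], [B → . y id S], [B → B . B], [B → B B .], [E → . - id B] }  — shift, reduce
  I15: { [B → . B B], [B → . E E a], [B → . y id S], [E → - id . B], [E → . - id B] }  — shift
  I16: { [B → . B B], [B → . E E a], [B → . y id S], [B → B . B], [E → - id B .], [E → . - id B] }  — shift, reduce
  I17: { [D → - y .] }  — reduce

I5 contains reduce item [D → id B .] and shift items [B → . y id S], [E → . - id B] — shift-reduce conflict.
I14 contains reduce item [B → B B .] and shift items [B → . y id S], [E → . - id B] — shift-reduce conflict.
I16 contains reduce item [E → - id B .] and shift items [B → . y id S], [E → . - id B] — shift-reduce conflict.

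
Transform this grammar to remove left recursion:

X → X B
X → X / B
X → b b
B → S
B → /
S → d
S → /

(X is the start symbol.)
X is directly left-recursive. The standard transformation for
  A → A α₁ | ... | A α_m | β₁ | ... | β_n
is
  A  → β₁ A' | ... | β_n A'
  A' → α₁ A' | ... | α_m A' | ε

X → b b becomes X → b b X'
X → X B becomes X' → B X'
X → X / B becomes X' → / B X'
Add X' → ε

Productions for other non-terminals are unchanged:
  B → S
  B → /
  S → d
  S → /

Resulting grammar:
X → b b X'
X' → B X'
X' → / B X'
X' → ε
B → S
B → /
S → d
S → /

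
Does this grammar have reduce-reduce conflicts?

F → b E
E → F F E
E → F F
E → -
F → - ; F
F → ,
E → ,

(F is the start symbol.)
Yes — I5: [E → , .] vs [F → , .]

A reduce-reduce conflict occurs when an LR(0) state has two complete items [A → α .] and [B → β .] — both call for a reduction, and with no lookahead the parser cannot choose between them.

Augment with F' → F and build the canonical LR(0) collection (I0 = CLOSURE({[F' → . F]}), then GOTO on every symbol after a dot until no new states appear). It has 13 states:
  I0: { [F → . ,], [F → . - ; F], [F → . b E], [F' → . F] }  — shift
  I1: { [F → , .] }  — reduce
  I2: { [F → - . ; F] }  — shift
  I3: { [F' → F .] }  — accept
  I4: { [E → . ,], [E → . -], [E → . F F E], [E → . F F], [F → . ,], [F → . - ; F], [F → . b E], [F → b . E] }  — shift
  I5: { [E → , .], [F → , .] }  — 2 reduces
  I6: { [E → - .], [F → - . ; F] }  — shift, reduce
  I7: { [F → b E .] }  — reduce
  I8: { [E → F . F E], [E → F . F], [F → . ,], [F → . - ; F], [F → . b E] }  — shift
  I9: { [E → . ,], [E → . -], [E → . F F E], [E → . F F], [E → F F . E], [E → F F .], [F → . ,], [F → . - ; F], [F → . b E] }  — shift, reduce
  I10: { [E → F F E .] }  — reduce
  I11: { [F → - ; . F], [F → . ,], [F → . - ; F], [F → . b E] }  — shift
  I12: { [F → - ; F .] }  — reduce

I5 contains complete items [E → , .], [F → , .] — reduce-reduce conflict.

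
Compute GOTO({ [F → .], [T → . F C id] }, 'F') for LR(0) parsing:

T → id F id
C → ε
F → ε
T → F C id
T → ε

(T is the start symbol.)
{ [C → .], [T → F . C id] }

GOTO(I, 'F') = CLOSURE({ [A → αX.β] : [A → α.Xβ] ∈ I, X = 'F' })

Items with dot before 'F', with the dot advanced:
  [T → . F C id] → [T → F . C id]
Closure of the advanced items:
  [T → F . C id] has the dot before C: add [C → .]

GOTO = { [C → .], [T → F . C id] }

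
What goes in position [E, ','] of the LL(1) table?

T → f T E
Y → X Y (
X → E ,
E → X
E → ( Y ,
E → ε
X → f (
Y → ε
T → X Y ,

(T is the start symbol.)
To find M[E, ','], we find productions for E where ',' is in the predict set (PREDICT(N → α) = (FIRST(α) \ {ε}) ∪ (FOLLOW(N) if α ⇒* ε)).

Relevant sets:
  FIRST(X) = { '(', ',', 'f' }
  FOLLOW(E) = { $, '(', ',', 'f' }

E → X: PREDICT = { '(', ',', 'f' }
  ',' is in predict set, so this production goes in M[E, ',']
E → ( Y ,: PREDICT = { '(' }
E → ε: PREDICT = { $, '(', ',', 'f' }
  ',' is in predict set, so this production goes in M[E, ',']

M[E, ','] = E → X, E → ε  (a multiply-defined cell — the grammar is not LL(1))

Answer: E → X, E → ε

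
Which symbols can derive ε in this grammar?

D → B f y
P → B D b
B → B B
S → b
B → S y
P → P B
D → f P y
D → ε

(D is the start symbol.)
A non-terminal is nullable if it can derive ε (the empty string): either it has an ε-production, or it has a production whose right-hand side consists entirely of nullable non-terminals.

ε-productions: D → ε
So D is immediately nullable.
No further non-terminal can be added: every production for the remaining non-terminals contains a terminal or a non-nullable non-terminal.
Nullable = { 'D' }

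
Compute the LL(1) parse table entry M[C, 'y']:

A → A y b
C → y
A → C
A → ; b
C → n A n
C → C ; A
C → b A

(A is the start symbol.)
C → y, C → C ; A

To find M[C, 'y'], we find productions for C where 'y' is in the predict set (PREDICT(N → α) = (FIRST(α) \ {ε}) ∪ (FOLLOW(N) if α ⇒* ε)).

Relevant sets:
  FIRST(C) = { 'b', 'n', 'y' }

C → y: PREDICT = { 'y' }
  'y' is in predict set, so this production goes in M[C, 'y']
C → n A n: PREDICT = { 'n' }
C → C ; A: PREDICT = { 'b', 'n', 'y' }
  'y' is in predict set, so this production goes in M[C, 'y']
C → b A: PREDICT = { 'b' }

M[C, 'y'] = C → y, C → C ; A  (a multiply-defined cell — the grammar is not LL(1))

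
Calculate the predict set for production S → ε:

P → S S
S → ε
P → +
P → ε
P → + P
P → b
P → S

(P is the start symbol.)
{ $ }

PREDICT(S → ε) = (FIRST(RHS) \ {ε}) ∪ (FOLLOW(S) if ε ∈ FIRST(RHS), i.e. RHS ⇒* ε)
The right-hand side is ε (FIRST(ε) = { ε }), so the predict set is FOLLOW(S) = { $ }
PREDICT(S → ε) = { $ }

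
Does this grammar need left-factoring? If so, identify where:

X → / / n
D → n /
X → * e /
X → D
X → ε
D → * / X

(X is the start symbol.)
Left-factoring is needed when two productions for the same non-terminal
share a common prefix on the right-hand side.

Productions for X:
  X → / / n
  X → * e /
  X → D
  X → ε
Productions for D:
  D → n /
  D → * / X

No common prefixes found.

Answer: No, left-factoring is not needed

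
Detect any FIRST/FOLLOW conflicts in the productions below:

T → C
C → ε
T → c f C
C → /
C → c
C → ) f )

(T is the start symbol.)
A FIRST/FOLLOW conflict occurs when a non-terminal N has a nullable alternative N → β (β ⇒* ε) and another alternative N → α with FIRST(α) ∩ FOLLOW(N) ≠ ∅: on such a lookahead the parser cannot decide between expanding α and letting N vanish via β.

Nullable non-terminals: C, T.
FIRST sets used below: FIRST(C) = { ')', '/', 'c', ε }

C: nullable alternative(s) C → ε; FOLLOW(C) = { $ }
  C → ε: FIRST \ {ε} = { } — this is the only nullable alternative, skip
  C → /: FIRST \ {ε} = { '/' } — disjoint from FOLLOW(C)
  C → c: FIRST \ {ε} = { 'c' } — disjoint from FOLLOW(C)
  C → ) f ): FIRST \ {ε} = { ')' } — disjoint from FOLLOW(C)

T: nullable alternative(s) T → C; FOLLOW(T) = { $ }
  T → C: FIRST \ {ε} = { ')', '/', 'c' } — this is the only nullable alternative, skip
  T → c f C: FIRST \ {ε} = { 'c' } — disjoint from FOLLOW(T)

No FIRST/FOLLOW conflicts found.

Answer: No FIRST/FOLLOW conflicts.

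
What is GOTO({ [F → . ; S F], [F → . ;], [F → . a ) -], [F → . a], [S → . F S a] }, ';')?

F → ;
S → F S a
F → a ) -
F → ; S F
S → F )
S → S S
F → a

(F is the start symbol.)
{ [F → . ; S F], [F → . ;], [F → . a ) -], [F → . a], [F → ; . S F], [F → ; .], [S → . F )], [S → . F S a], [S → . S S] }

GOTO(I, ';') = CLOSURE({ [A → αX.β] : [A → α.Xβ] ∈ I, X = ';' })

Items with dot before ';', with the dot advanced:
  [F → . ;] → [F → ; .]
  [F → . ; S F] → [F → ; . S F]
Closure of the advanced items:
  [F → ; . S F] has the dot before S: add [S → . F S a], [S → . F )], [S → . S S]
  [S → . F S a] has the dot before F: add [F → . ;], [F → . a ) -], [F → . ; S F], [F → . a]

GOTO = { [F → . ; S F], [F → . ;], [F → . a ) -], [F → . a], [F → ; . S F], [F → ; .], [S → . F )], [S → . F S a], [S → . S S] }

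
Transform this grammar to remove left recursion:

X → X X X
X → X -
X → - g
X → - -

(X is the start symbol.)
X is directly left-recursive. The standard transformation for
  A → A α₁ | ... | A α_m | β₁ | ... | β_n
is
  A  → β₁ A' | ... | β_n A'
  A' → α₁ A' | ... | α_m A' | ε

X → - g becomes X → - g X'
X → - - becomes X → - - X'
X → X X X becomes X' → X X X'
X → X - becomes X' → - X'
Add X' → ε

Resulting grammar:
X → - g X'
X → - - X'
X' → X X X'
X' → - X'
X' → ε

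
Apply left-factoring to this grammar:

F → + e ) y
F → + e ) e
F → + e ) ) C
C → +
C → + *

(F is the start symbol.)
Left-factoring transforms A → αβ₁ | αβ₂ into A → αA' and A' → β₁ | β₂
(α is the longest common prefix among the alternatives). Repeat until
no nonterminal has two alternatives with a common prefix.

Round 1: F has alternatives sharing prefix '+ e )'. Introduce F': F → + e ) F'
  Add: F' → y
  Add: F' → e
  Add: F' → ) C

Round 2: C has alternatives sharing prefix '+'. Introduce C': C → + C'
  Add: C' → ε
  Add: C' → *

No remaining common prefixes — done.

Resulting grammar:
F → + e ) F'
F' → y
F' → e
F' → ) C
C → + C'
C' → ε
C' → *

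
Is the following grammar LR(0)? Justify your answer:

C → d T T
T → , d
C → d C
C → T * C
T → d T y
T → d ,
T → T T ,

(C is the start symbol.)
Augment with C' → C and build the canonical LR(0) collection (I0 = CLOSURE({[C' → . C]}), then GOTO on every symbol after a dot until no new states appear). It has 17 states:
  I0: { [C → . T * C], [C → . d C], [C → . d T T], [C' → . C], [T → . , d], [T → . T T ,], [T → . d ,], [T → . d T y] }  — shift
  I1: { [T → , . d] }  — shift
  I2: { [C' → C .] }  — accept
  I3: { [C → T . * C], [T → . , d], [T → . T T ,], [T → . d ,], [T → . d T y], [T → T . T ,] }  — shift
  I4: { [C → . T * C], [C → . d C], [C → . d T T], [C → d . C], [C → d . T T], [T → . , d], [T → . T T ,], [T → . d ,], [T → . d T y], [T → d . ,], [T → d . T y] }  — shift
  I5: { [T → , . d], [T → d , .] }  — shift, reduce
  I6: { [C → d C .] }  — reduce
  I7: { [C → T . * C], [C → d T . T], [T → . , d], [T → . T T ,], [T → . d ,], [T → . d T y], [T → T . T ,], [T → d T . y] }  — shift
  I8: { [C → . T * C], [C → . d C], [C → . d T T], [C → T * . C], [T → . , d], [T → . T T ,], [T → . d ,], [T → . d T y] }  — shift
  I9: { [C → d T T .], [T → . , d], [T → . T T ,], [T → . d ,], [T → . d T y], [T → T . T ,], [T → T T . ,] }  — shift, reduce
  I10: { [T → . , d], [T → . T T ,], [T → . d ,], [T → . d T y], [T → d . ,], [T → d . T y] }  — shift
  I11: { [T → d T y .] }  — reduce
  I12: { [T → . , d], [T → . T T ,], [T → . d ,], [T → . d T y], [T → T . T ,], [T → d T . y] }  — shift
  I13: { [T → . , d], [T → . T T ,], [T → . d ,], [T → . d T y], [T → T . T ,], [T → T T . ,] }  — shift
  I14: { [T → , . d], [T → T T , .] }  — shift, reduce
  I15: { [T → , d .] }  — reduce
  I16: { [C → T * C .] }  — reduce

Conflict in state I5:
  Shift-reduce conflict between [T → d , .] and [T → , . d]
So the grammar is NOT LR(0).

Answer: No. Shift-reduce conflict between [T → d , .] and [T → , . d]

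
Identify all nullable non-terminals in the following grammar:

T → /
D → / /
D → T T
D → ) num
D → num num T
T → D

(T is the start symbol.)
None

A non-terminal is nullable if it can derive ε (the empty string): either it has an ε-production, or it has a production whose right-hand side consists entirely of nullable non-terminals.

There are no ε-productions, so no non-terminal can derive ε.
No non-terminals are nullable.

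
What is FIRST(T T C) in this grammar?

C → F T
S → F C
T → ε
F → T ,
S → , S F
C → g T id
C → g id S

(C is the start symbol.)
FIRST sets of the non-terminals involved (from the grammar, by fixed-point iteration):
  FIRST(T) = { ε }
  FIRST(C) = { ',', 'g' }

To compute FIRST(T T C), process the symbols left to right:
Symbol T is a non-terminal. Add FIRST(T) \ {ε} = { }
T is nullable (ε ∈ FIRST(T)), continue to the next symbol.
Symbol T is a non-terminal. Add FIRST(T) \ {ε} = { }
T is nullable (ε ∈ FIRST(T)), continue to the next symbol.
Symbol C is a non-terminal. Add FIRST(C) \ {ε} = { ',', 'g' }
C is not nullable (ε ∉ FIRST(C)), so stop here.
FIRST(T T C) = { ',', 'g' }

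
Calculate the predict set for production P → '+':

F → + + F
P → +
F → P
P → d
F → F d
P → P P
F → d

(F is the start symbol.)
PREDICT(P → '+') = (FIRST(RHS) \ {ε}) ∪ (FOLLOW(P) if ε ∈ FIRST(RHS), i.e. RHS ⇒* ε)
FIRST('+') = { '+' }
ε ∉ FIRST('+'), so FOLLOW(P) is not added.
PREDICT(P → '+') = { '+' }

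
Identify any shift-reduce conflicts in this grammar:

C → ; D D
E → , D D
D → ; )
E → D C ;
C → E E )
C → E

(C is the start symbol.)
Yes — I5: [C → E .] vs [D → . ; )]

A shift-reduce conflict occurs when an LR(0) state has both:
  - a complete (reduce) item [A → α .] (dot at the end), and
  - a shift item [B → β . c γ] (dot before a terminal).

Augment with C' → C and build the canonical LR(0) collection (I0 = CLOSURE({[C' → . C]}), then GOTO on every symbol after a dot until no new states appear). It has 16 states:
  I0: { [C → . ; D D], [C → . E E )], [C → . E], [C' → . C], [D → . ; )], [E → . , D D], [E → . D C ;] }  — shift
  I1: { [D → . ; )], [E → , . D D] }  — shift
  I2: { [C → ; . D D], [D → . ; )], [D → ; . )] }  — shift
  I3: { [C' → C .] }  — accept
  I4: { [C → . ; D D], [C → . E E )], [C → . E], [D → . ; )], [E → . , D D], [E → . D C ;], [E → D . C ;] }  — shift
  I5: { [C → E . E )], [C → E .], [D → . ; )], [E → . , D D], [E → . D C ;] }  — shift, reduce
  I6: { [D → ; . )] }  — shift
  I7: { [C → E E . )] }  — shift
  I8: { [C → E E ) .] }  — reduce
  I9: { [D → ; ) .] }  — reduce
  I10: { [E → D C . ;] }  — shift
  I11: { [E → D C ; .] }  — reduce
  I12: { [C → ; D . D], [D → . ; )] }  — shift
  I13: { [C → ; D D .] }  — reduce
  I14: { [D → . ; )], [E → , D . D] }  — shift
  I15: { [E → , D D .] }  — reduce

I5 contains reduce item [C → E .] and shift items [D → . ; )], [E → . , D D] — shift-reduce conflict.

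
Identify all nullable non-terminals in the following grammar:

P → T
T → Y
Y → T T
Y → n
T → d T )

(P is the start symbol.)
None

A non-terminal is nullable if it can derive ε (the empty string): either it has an ε-production, or it has a production whose right-hand side consists entirely of nullable non-terminals.

There are no ε-productions, so no non-terminal can derive ε.
No non-terminals are nullable.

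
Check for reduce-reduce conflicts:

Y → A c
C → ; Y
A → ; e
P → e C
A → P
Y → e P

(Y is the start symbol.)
No reduce-reduce conflicts

A reduce-reduce conflict occurs when an LR(0) state has two complete items [A → α .] and [B → β .] — both call for a reduction, and with no lookahead the parser cannot choose between them.

Augment with Y' → Y and build the canonical LR(0) collection (I0 = CLOSURE({[Y' → . Y]}), then GOTO on every symbol after a dot until no new states appear). It has 13 states:
  I0: { [A → . ; e], [A → . P], [P → . e C], [Y → . A c], [Y → . e P], [Y' → . Y] }  — shift
  I1: { [A → ; . e] }  — shift
  I2: { [Y → A . c] }  — shift
  I3: { [A → P .] }  — reduce
  I4: { [Y' → Y .] }  — accept
  I5: { [C → . ; Y], [P → . e C], [P → e . C], [Y → e . P] }  — shift
  I6: { [A → . ; e], [A → . P], [C → ; . Y], [P → . e C], [Y → . A c], [Y → . e P] }  — shift
  I7: { [P → e C .] }  — reduce
  I8: { [Y → e P .] }  — reduce
  I9: { [C → . ; Y], [P → e . C] }  — shift
  I10: { [C → ; Y .] }  — reduce
  I11: { [Y → A c .] }  — reduce
  I12: { [A → ; e .] }  — reduce

No state contains more than one complete item.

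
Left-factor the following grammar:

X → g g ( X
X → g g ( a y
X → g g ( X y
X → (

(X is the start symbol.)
Left-factoring transforms A → αβ₁ | αβ₂ into A → αA' and A' → β₁ | β₂
(α is the longest common prefix among the alternatives). Repeat until
no nonterminal has two alternatives with a common prefix.

Round 1: X has alternatives sharing prefix 'g g ('. Introduce X': X → g g ( X'
  Add: X' → X
  Add: X' → a y
  Add: X' → X y

Round 2: X' has alternatives sharing prefix 'X'. Introduce X'': X' → X X''
  Add: X'' → ε
  Add: X'' → y

No remaining common prefixes — done.

Resulting grammar:
X → g g ( X'
X' → X X''
X'' → ε
X'' → y
X' → a y
X → (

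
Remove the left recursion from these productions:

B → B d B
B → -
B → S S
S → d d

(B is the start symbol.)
B → - B'
B → S S B'
B' → d B B'
B' → ε
S → d d

B is directly left-recursive. The standard transformation for
  A → A α₁ | ... | A α_m | β₁ | ... | β_n
is
  A  → β₁ A' | ... | β_n A'
  A' → α₁ A' | ... | α_m A' | ε

B → - becomes B → - B'
B → S S becomes B → S S B'
B → B d B becomes B' → d B B'
Add B' → ε

Productions for other non-terminals are unchanged:
  S → d d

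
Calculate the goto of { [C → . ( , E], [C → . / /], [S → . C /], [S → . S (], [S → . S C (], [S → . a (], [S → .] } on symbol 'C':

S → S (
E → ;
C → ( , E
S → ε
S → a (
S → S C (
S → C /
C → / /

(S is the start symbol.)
GOTO(I, 'C') = CLOSURE({ [A → αX.β] : [A → α.Xβ] ∈ I, X = 'C' })

Items with dot before 'C', with the dot advanced:
  [S → . C /] → [S → C . /]
Closure adds nothing (no advanced item has the dot before a non-terminal).

GOTO = { [S → C . /] }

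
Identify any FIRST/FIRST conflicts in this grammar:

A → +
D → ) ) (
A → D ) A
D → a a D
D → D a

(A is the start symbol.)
A FIRST/FIRST conflict occurs when two productions N → α and N → β for the same non-terminal have FIRST(α) ∩ FIRST(β) ≠ ∅ (with ε ∈ FIRST of a nullable right-hand side, so two nullable alternatives also conflict).

FIRST sets of the non-terminals at (or reachable through a nullable prefix from) the front of some alternative:
  FIRST(D) = { ')', 'a' }

Productions for A:
  A → +: FIRST = { '+' }
  A → D ) A: FIRST = { ')', 'a' }
Productions for D:
  D → ) ) (: FIRST = { ')' }
  D → a a D: FIRST = { 'a' }
  D → D a: FIRST = { ')', 'a' }

Conflict for D: D → ) ) ( and D → D a
  Overlap: { ')' }
Conflict for D: D → a a D and D → D a
  Overlap: { 'a' }

Answer: Yes. D → ')' ')' '(' / D → D a on { ')' }; D → a a D / D → D a on { 'a' }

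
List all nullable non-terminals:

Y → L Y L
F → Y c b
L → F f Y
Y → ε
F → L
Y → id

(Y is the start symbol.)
A non-terminal is nullable if it can derive ε (the empty string): either it has an ε-production, or it has a production whose right-hand side consists entirely of nullable non-terminals.

ε-productions: Y → ε
So Y is immediately nullable.
No further non-terminal can be added: every production for the remaining non-terminals contains a terminal or a non-nullable non-terminal.
Nullable = { 'Y' }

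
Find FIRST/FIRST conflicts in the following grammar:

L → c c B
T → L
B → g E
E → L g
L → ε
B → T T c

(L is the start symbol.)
FIRST sets of the non-terminals at (or reachable through a nullable prefix from) the front of some alternative:
  FIRST(T) = { 'c', ε }

Productions for L:
  L → c c B: FIRST = { 'c' }
  L → ε: FIRST = { ε }
Productions for B:
  B → g E: FIRST = { 'g' }
  B → T T c: FIRST = { 'c' }
T, E have only one production, so no FIRST/FIRST conflict is possible there.

All alternatives of each non-terminal have pairwise disjoint FIRST sets.

Answer: No FIRST/FIRST conflicts.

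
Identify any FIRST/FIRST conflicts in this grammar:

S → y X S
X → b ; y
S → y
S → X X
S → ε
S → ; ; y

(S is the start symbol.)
Yes. S → y X S / S → y on { 'y' }

A FIRST/FIRST conflict occurs when two productions N → α and N → β for the same non-terminal have FIRST(α) ∩ FIRST(β) ≠ ∅ (with ε ∈ FIRST of a nullable right-hand side, so two nullable alternatives also conflict).

FIRST sets of the non-terminals at (or reachable through a nullable prefix from) the front of some alternative:
  FIRST(X) = { 'b' }

Productions for S:
  S → y X S: FIRST = { 'y' }
  S → y: FIRST = { 'y' }
  S → X X: FIRST = { 'b' }
  S → ε: FIRST = { ε }
  S → ; ; y: FIRST = { ';' }
X has only one production, so no FIRST/FIRST conflict is possible there.

Conflict for S: S → y X S and S → y
  Overlap: { 'y' }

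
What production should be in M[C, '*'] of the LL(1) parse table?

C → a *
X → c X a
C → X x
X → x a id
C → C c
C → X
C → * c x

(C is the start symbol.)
To find M[C, '*'], we find productions for C where '*' is in the predict set (PREDICT(N → α) = (FIRST(α) \ {ε}) ∪ (FOLLOW(N) if α ⇒* ε)).

Relevant sets:
  FIRST(X) = { 'c', 'x' }
  FIRST(C) = { '*', 'a', 'c', 'x' }

C → a *: PREDICT = { 'a' }
C → X x: PREDICT = { 'c', 'x' }
C → C c: PREDICT = { '*', 'a', 'c', 'x' }
  '*' is in predict set, so this production goes in M[C, '*']
C → X: PREDICT = { 'c', 'x' }
C → * c x: PREDICT = { '*' }
  '*' is in predict set, so this production goes in M[C, '*']

M[C, '*'] = C → C c, C → * c x  (a multiply-defined cell — the grammar is not LL(1))

Answer: C → C c, C → * c x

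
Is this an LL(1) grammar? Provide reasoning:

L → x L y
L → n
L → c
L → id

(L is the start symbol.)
A grammar is LL(1) if for each non-terminal N with multiple productions, the predict sets of those productions are pairwise disjoint, where PREDICT(N → α) = (FIRST(α) \ {ε}) ∪ (FOLLOW(N) if α ⇒* ε).

For L:
  PREDICT(L → x L y) = { 'x' }
  PREDICT(L → n) = { 'n' }
  PREDICT(L → c) = { 'c' }
  PREDICT(L → id) = { 'id' }

All predict sets are disjoint. The grammar IS LL(1).

Answer: Yes, the grammar is LL(1).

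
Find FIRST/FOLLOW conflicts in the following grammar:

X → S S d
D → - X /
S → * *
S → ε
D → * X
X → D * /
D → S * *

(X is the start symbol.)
Nullable non-terminals: S.

S: nullable alternative(s) S → ε; FOLLOW(S) = { '*', 'd' }
  S → * *: FIRST \ {ε} = { '*' } — overlaps FOLLOW(S) on { '*' }: CONFLICT
  S → ε: FIRST \ {ε} = { } — this is the only nullable alternative, skip

D, X have no nullable alternative, so no FIRST/FOLLOW check is needed there.

So the grammar has 1 FIRST/FOLLOW conflict (marked CONFLICT above).

Answer: Yes. S → '*' '*' with FOLLOW(S) on { '*' }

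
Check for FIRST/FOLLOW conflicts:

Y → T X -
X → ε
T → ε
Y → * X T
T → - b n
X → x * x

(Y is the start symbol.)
Yes. T → '-' b n with FOLLOW(T) on { '-' }

A FIRST/FOLLOW conflict occurs when a non-terminal N has a nullable alternative N → β (β ⇒* ε) and another alternative N → α with FIRST(α) ∩ FOLLOW(N) ≠ ∅: on such a lookahead the parser cannot decide between expanding α and letting N vanish via β.

Nullable non-terminals: T, X.

T: nullable alternative(s) T → ε; FOLLOW(T) = { $, '-', 'x' }
  T → ε: FIRST \ {ε} = { } — this is the only nullable alternative, skip
  T → - b n: FIRST \ {ε} = { '-' } — overlaps FOLLOW(T) on { '-' }: CONFLICT

X: nullable alternative(s) X → ε; FOLLOW(X) = { $, '-' }
  X → ε: FIRST \ {ε} = { } — this is the only nullable alternative, skip
  X → x * x: FIRST \ {ε} = { 'x' } — disjoint from FOLLOW(X)

Y has no nullable alternative, so no FIRST/FOLLOW check is needed there.

So the grammar has 1 FIRST/FOLLOW conflict (marked CONFLICT above).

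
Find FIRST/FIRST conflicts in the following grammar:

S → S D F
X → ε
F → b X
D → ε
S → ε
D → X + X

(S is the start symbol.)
No FIRST/FIRST conflicts.

A FIRST/FIRST conflict occurs when two productions N → α and N → β for the same non-terminal have FIRST(α) ∩ FIRST(β) ≠ ∅ (with ε ∈ FIRST of a nullable right-hand side, so two nullable alternatives also conflict).

FIRST sets of the non-terminals at (or reachable through a nullable prefix from) the front of some alternative:
  FIRST(S) = { '+', 'b', ε }
  FIRST(D) = { '+', ε }
  FIRST(F) = { 'b' }
  FIRST(X) = { ε }

Productions for S:
  S → S D F: FIRST = { '+', 'b' }
  S → ε: FIRST = { ε }
Productions for D:
  D → ε: FIRST = { ε }
  D → X + X: FIRST = { '+' }
X, F have only one production, so no FIRST/FIRST conflict is possible there.

All alternatives of each non-terminal have pairwise disjoint FIRST sets.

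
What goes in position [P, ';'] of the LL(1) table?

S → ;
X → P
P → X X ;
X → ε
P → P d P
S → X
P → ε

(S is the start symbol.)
To find M[P, ';'], we find productions for P where ';' is in the predict set (PREDICT(N → α) = (FIRST(α) \ {ε}) ∪ (FOLLOW(N) if α ⇒* ε)).

Relevant sets:
  FIRST(X) = { ';', 'd', ε }
  FIRST(P) = { ';', 'd', ε }
  FOLLOW(P) = { $, ';', 'd' }

P → X X ;: PREDICT = { ';', 'd' }
  ';' is in predict set, so this production goes in M[P, ';']
P → P d P: PREDICT = { ';', 'd' }
  ';' is in predict set, so this production goes in M[P, ';']
P → ε: PREDICT = { $, ';', 'd' }
  ';' is in predict set, so this production goes in M[P, ';']

M[P, ';'] = P → X X ;, P → P d P, P → ε  (a multiply-defined cell — the grammar is not LL(1))

Answer: P → X X ;, P → P d P, P → ε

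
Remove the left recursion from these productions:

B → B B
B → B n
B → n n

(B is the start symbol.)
B → n n B'
B' → B B'
B' → n B'
B' → ε

B is directly left-recursive. The standard transformation for
  A → A α₁ | ... | A α_m | β₁ | ... | β_n
is
  A  → β₁ A' | ... | β_n A'
  A' → α₁ A' | ... | α_m A' | ε

B → n n becomes B → n n B'
B → B B becomes B' → B B'
B → B n becomes B' → n B'
Add B' → ε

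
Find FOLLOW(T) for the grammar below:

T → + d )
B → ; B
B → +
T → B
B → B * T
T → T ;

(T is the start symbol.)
{ $, '*', ';' }

T is the start symbol, so $ ∈ FOLLOW(T).
In B → B * T: T is at the end, add FOLLOW(B)
In T → T ;: T is followed by ';', add FIRST(';') \ {ε} = { ';' }

The FOLLOW sets referred to above (computed the same way, to a fixed point):
  FOLLOW(B) = { $, '*', ';' }

Taking the union: FOLLOW(T) = { $, '*', ';' }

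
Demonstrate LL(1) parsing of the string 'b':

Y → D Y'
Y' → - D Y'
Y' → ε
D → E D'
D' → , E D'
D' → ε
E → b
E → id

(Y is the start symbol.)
Stack is shown with the top on the left.

Stack      Input  Action
------------------------
Y $        b $    output Y → D Y'
D Y' $     b $    output D → E D'
E D' Y' $  b $    output E → b
b D' Y' $  b $    match 'b'
D' Y' $    $      output D' → ε
Y' $       $      output Y' → ε
$          $      accept

The string is accepted.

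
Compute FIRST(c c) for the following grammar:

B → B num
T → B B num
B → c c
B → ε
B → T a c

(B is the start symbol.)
{ 'c' }

To compute FIRST(c c), process the symbols left to right:
Symbol c is a terminal. Add 'c' and stop.
FIRST(c c) = { 'c' }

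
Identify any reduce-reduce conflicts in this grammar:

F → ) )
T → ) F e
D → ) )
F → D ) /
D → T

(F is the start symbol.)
Yes — I7: [D → ) ) .] vs [F → ) ) .]

A reduce-reduce conflict occurs when an LR(0) state has two complete items [A → α .] and [B → β .] — both call for a reduction, and with no lookahead the parser cannot choose between them.

Augment with F' → F and build the canonical LR(0) collection (I0 = CLOSURE({[F' → . F]}), then GOTO on every symbol after a dot until no new states appear). It has 10 states:
  I0: { [D → . ) )], [D → . T], [F → . ) )], [F → . D ) /], [F' → . F], [T → . ) F e] }  — shift
  I1: { [D → ) . )], [D → . ) )], [D → . T], [F → ) . )], [F → . ) )], [F → . D ) /], [T → ) . F e], [T → . ) F e] }  — shift
  I2: { [F → D . ) /] }  — shift
  I3: { [F' → F .] }  — accept
  I4: { [D → T .] }  — reduce
  I5: { [F → D ) . /] }  — shift
  I6: { [F → D ) / .] }  — reduce
  I7: { [D → ) ) .], [D → ) . )], [D → . ) )], [D → . T], [F → ) ) .], [F → ) . )], [F → . ) )], [F → . D ) /], [T → ) . F e], [T → . ) F e] }  — shift, 2 reduces
  I8: { [T → ) F . e] }  — shift
  I9: { [T → ) F e .] }  — reduce

I7 contains complete items [D → ) ) .], [F → ) ) .] — reduce-reduce conflict.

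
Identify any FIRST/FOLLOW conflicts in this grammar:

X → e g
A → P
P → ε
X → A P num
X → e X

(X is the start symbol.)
No FIRST/FOLLOW conflicts.

A FIRST/FOLLOW conflict occurs when a non-terminal N has a nullable alternative N → β (β ⇒* ε) and another alternative N → α with FIRST(α) ∩ FOLLOW(N) ≠ ∅: on such a lookahead the parser cannot decide between expanding α and letting N vanish via β.

Nullable non-terminals: A, P.
A has a nullable alternative but only one production, so nothing to check.
P has a nullable alternative but only one production, so nothing to check.

X has no nullable alternative, so no FIRST/FOLLOW check is needed there.

No FIRST/FOLLOW conflicts found.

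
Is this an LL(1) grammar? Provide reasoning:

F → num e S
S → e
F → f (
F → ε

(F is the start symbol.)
Relevant sets:
  FOLLOW(F) = { $ }

For F:
  PREDICT(F → num e S) = { 'num' }
  PREDICT(F → f '(') = { 'f' }
  PREDICT(F → ε) = { $ }
S has a single production, so nothing to check there.

All predict sets are disjoint. The grammar IS LL(1).

Answer: Yes, the grammar is LL(1).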